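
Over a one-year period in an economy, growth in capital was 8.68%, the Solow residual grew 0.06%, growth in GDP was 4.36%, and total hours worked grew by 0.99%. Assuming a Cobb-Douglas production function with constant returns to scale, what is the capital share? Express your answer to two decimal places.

0.43

gY = gA + α·gK + (1−α)·gL, so gY − gA − gL = α(gK − gL).
4.36 − 0.06 − 0.99 = α × (8.68 − 0.99).
3.31 = 7.69 α, so α = 0.4304.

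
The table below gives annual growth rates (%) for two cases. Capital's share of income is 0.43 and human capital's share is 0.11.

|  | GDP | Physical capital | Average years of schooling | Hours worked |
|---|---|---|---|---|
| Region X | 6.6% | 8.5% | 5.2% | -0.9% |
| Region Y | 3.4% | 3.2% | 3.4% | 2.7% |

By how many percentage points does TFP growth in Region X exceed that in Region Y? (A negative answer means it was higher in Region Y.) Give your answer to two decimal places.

2.38 percentage points

Labor's share = 1 − 0.43 − 0.11 = 0.46.
Region X: TFP = 6.6 − 3.655 − 0.572 + 0.414 = 2.787%.
Region Y: TFP = 3.4 − 1.376 − 0.374 − 1.242 = 0.408%.
Difference = 2.787 − (0.408) = 2.379 pp.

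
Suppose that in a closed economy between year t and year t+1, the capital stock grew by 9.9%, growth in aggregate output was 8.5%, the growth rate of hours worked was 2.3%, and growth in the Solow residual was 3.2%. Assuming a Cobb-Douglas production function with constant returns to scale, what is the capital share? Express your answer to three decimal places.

0.395

gY = gA + α·gK + (1−α)·gL, so gY − gA − gL = α(gK − gL).
8.5 − 3.2 − 2.3 = α × (9.9 − 2.3).
3 = 7.6 α, so α = 0.39474.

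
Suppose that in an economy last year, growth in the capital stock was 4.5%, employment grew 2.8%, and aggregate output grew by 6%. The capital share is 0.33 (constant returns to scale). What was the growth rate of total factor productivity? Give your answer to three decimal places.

Labor's share = 1 − 0.33 = 0.67.
The capital stock: 0.33 × 4.5 = 1.485 pp.
Employment: 0.67 × 2.8 = 1.876 pp.
TFP growth = 6 − 3.361 = 2.639%.

2.639%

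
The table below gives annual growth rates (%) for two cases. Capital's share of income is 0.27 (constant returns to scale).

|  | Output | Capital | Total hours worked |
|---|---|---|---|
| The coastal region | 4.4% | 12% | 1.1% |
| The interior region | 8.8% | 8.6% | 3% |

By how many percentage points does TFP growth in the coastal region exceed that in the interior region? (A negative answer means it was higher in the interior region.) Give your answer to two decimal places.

-3.93 percentage points

Labor's share = 1 − 0.27 = 0.73.
The coastal region: TFP = 4.4 − 3.24 − 0.803 = 0.357%.
The interior region: TFP = 8.8 − 2.322 − 2.19 = 4.288%.
Difference = 0.357 − (4.288) = -3.931 pp.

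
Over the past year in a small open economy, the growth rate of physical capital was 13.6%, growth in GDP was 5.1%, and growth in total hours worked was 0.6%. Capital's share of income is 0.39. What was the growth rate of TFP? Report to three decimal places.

-0.570%

Labor's share = 1 − 0.39 = 0.61.
Physical capital: 0.39 × 13.6 = 5.304 pp.
Total hours worked: 0.61 × 0.6 = 0.366 pp.
TFP growth = 5.1 − 5.67 = -0.57%.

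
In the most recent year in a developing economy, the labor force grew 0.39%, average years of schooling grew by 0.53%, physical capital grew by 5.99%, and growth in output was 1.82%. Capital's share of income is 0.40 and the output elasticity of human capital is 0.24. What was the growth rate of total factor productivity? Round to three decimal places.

-0.844%

Labor's share = 1 − 0.4 − 0.24 = 0.36.
Physical capital: 0.4 × 5.99 = 2.396 pp.
Average years of schooling: 0.24 × 0.53 = 0.1272 pp.
The labor force: 0.36 × 0.39 = 0.1404 pp.
TFP growth = 1.82 − 2.6636 = -0.8436%.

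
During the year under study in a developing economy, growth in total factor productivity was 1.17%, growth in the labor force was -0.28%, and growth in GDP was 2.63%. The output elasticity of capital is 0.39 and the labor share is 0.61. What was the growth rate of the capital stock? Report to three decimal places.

Labor's share = 1 − 0.39 = 0.61.
gY = gA + 0.61×(-0.28) + 0.39×g.
0.39×g = 2.63 − 1.17 + 0.1708 = 1.6308.
g = 1.6308 / 0.39 = 4.18154%.

4.182%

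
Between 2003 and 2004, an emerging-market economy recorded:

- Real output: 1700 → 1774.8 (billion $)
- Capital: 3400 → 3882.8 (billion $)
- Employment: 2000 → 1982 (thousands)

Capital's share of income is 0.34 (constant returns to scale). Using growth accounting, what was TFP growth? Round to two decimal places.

Real output growth = (1774.8 − 1700) / 1700 = 4.4%.
Capital growth = (3882.8 − 3400) / 3400 = 14.2%.
Employment growth = (1982 − 2000) / 2000 = -0.9%.
Labor's share = 1 − 0.34 = 0.66.
Capital: 0.34 × 14.2 = 4.828 pp.
Employment: 0.66 × (-0.9) = -0.594 pp.
TFP growth = 4.4 − 4.234 = 0.166%.

TFP grew 0.17%.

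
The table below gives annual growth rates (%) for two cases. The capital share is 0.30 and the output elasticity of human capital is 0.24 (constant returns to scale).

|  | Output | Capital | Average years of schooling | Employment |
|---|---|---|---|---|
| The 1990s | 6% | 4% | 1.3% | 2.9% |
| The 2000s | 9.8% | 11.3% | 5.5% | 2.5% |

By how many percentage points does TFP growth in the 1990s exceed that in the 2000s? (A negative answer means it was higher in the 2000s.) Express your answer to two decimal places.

-0.79 percentage points

Labor's share = 1 − 0.3 − 0.24 = 0.46.
The 1990s: TFP = 6 − 1.2 − 0.312 − 1.334 = 3.154%.
The 2000s: TFP = 9.8 − 3.39 − 1.32 − 1.15 = 3.94%.
Difference = 3.154 − (3.94) = -0.786 pp.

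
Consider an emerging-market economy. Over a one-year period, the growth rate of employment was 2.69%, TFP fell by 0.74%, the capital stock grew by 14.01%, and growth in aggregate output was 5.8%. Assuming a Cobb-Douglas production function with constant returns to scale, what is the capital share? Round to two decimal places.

gY = gA + α·gK + (1−α)·gL, so gY − gA − gL = α(gK − gL).
5.8 + 0.74 − 2.69 = α × (14.01 − 2.69).
3.85 = 11.32 α, so α = 0.3401.

The capital share is 0.34.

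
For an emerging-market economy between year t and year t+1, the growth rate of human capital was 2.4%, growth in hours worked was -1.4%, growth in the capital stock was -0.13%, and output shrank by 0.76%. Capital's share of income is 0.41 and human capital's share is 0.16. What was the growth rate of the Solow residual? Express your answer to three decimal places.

-0.489%

Labor's share = 1 − 0.41 − 0.16 = 0.43.
The capital stock: 0.41 × (-0.13) = -0.0533 pp.
Human capital: 0.16 × 2.4 = 0.384 pp.
Hours worked: 0.43 × (-1.4) = -0.602 pp.
TFP growth = -0.76 + 0.2713 = -0.4887%.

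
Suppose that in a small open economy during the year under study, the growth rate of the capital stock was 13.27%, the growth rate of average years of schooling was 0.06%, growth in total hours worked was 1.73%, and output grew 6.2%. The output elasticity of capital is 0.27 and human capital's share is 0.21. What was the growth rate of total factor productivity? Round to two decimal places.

Labor's share = 1 − 0.27 − 0.21 = 0.52.
The capital stock: 0.27 × 13.27 = 3.5829 pp.
Average years of schooling: 0.21 × 0.06 = 0.0126 pp.
Total hours worked: 0.52 × 1.73 = 0.8996 pp.
TFP growth = 6.2 − 4.4951 = 1.7049%.

1.70%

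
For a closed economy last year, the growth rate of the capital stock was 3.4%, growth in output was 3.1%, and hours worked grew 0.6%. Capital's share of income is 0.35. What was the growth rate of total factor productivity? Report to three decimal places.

1.520%

Labor's share = 1 − 0.35 = 0.65.
The capital stock: 0.35 × 3.4 = 1.19 pp.
Hours worked: 0.65 × 0.6 = 0.39 pp.
TFP growth = 3.1 − 1.58 = 1.52%.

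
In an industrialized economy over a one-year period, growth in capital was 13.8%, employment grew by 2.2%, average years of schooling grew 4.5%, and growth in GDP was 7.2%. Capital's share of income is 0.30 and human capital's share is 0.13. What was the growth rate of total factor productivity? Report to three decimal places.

Labor's share = 1 − 0.3 − 0.13 = 0.57.
Capital: 0.3 × 13.8 = 4.14 pp.
Average years of schooling: 0.13 × 4.5 = 0.585 pp.
Employment: 0.57 × 2.2 = 1.254 pp.
TFP growth = 7.2 − 5.979 = 1.221%.

1.221%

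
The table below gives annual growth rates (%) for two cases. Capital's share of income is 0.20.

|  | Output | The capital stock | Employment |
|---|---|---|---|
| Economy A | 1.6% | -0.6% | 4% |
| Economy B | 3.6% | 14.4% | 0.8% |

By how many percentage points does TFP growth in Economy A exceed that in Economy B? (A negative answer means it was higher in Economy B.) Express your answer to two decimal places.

Labor's share = 1 − 0.2 = 0.8.
Economy A: TFP = 1.6 + 0.12 − 3.2 = -1.48%.
Economy B: TFP = 3.6 − 2.88 − 0.64 = 0.08%.
Difference = -1.48 − (0.08) = -1.56 pp.

-1.56 percentage points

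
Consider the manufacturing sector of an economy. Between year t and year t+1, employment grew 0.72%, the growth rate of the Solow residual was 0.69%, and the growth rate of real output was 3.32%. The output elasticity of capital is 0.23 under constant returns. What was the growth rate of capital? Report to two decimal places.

Labor's share = 1 − 0.23 = 0.77.
gY = gA + 0.77×0.72 + 0.23×g.
0.23×g = 3.32 − 0.69 − 0.5544 = 2.0756.
g = 2.0756 / 0.23 = 9.0243%.

9.02%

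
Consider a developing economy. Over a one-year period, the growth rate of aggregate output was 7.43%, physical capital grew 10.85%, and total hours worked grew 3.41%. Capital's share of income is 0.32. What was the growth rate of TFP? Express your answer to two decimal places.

1.64%

Labor's share = 1 − 0.32 = 0.68.
Physical capital: 0.32 × 10.85 = 3.472 pp.
Total hours worked: 0.68 × 3.41 = 2.3188 pp.
TFP growth = 7.43 − 5.7908 = 1.6392%.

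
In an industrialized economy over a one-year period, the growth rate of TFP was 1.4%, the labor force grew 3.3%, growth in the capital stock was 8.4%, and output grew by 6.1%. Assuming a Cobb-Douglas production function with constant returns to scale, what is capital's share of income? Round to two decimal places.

0.27

gY = gA + α·gK + (1−α)·gL, so gY − gA − gL = α(gK − gL).
6.1 − 1.4 − 3.3 = α × (8.4 − 3.3).
1.4 = 5.1 α, so α = 0.2745.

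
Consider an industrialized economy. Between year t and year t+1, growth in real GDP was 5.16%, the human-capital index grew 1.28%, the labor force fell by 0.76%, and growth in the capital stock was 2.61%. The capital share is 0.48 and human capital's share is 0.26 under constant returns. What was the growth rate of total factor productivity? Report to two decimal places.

Labor's share = 1 − 0.48 − 0.26 = 0.26.
The capital stock: 0.48 × 2.61 = 1.2528 pp.
The human-capital index: 0.26 × 1.28 = 0.3328 pp.
The labor force: 0.26 × (-0.76) = -0.1976 pp.
TFP growth = 5.16 − 1.388 = 3.772%.

3.77%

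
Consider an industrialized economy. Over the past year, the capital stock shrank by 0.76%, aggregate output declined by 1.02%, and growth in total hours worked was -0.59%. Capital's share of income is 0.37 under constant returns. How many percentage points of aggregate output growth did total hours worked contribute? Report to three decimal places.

-0.372 percentage points

Labor's share = 1 − 0.37 = 0.63.
Contribution = share × growth = 0.63 × (-0.59) = -0.3717 pp.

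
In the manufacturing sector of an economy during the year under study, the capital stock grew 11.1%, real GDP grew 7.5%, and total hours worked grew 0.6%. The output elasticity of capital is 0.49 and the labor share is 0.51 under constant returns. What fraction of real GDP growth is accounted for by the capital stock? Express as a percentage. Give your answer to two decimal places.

The capital stock accounted for 72.52% of growth.

The capital stock contributed 0.49 × 11.1 = 5.439 pp.
Share of growth = 5.439 / 7.5 × 100 = 72.52%.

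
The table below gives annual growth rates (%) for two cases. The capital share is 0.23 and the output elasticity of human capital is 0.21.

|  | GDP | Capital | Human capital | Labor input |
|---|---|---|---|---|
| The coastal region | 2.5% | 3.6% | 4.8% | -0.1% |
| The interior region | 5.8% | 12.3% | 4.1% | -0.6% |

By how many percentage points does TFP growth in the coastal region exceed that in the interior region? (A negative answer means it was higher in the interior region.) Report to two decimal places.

Labor's share = 1 − 0.23 − 0.21 = 0.56.
The coastal region: TFP = 2.5 − 0.828 − 1.008 + 0.056 = 0.72%.
The interior region: TFP = 5.8 − 2.829 − 0.861 + 0.336 = 2.446%.
Difference = 0.72 − (2.446) = -1.726 pp.

-1.73 percentage points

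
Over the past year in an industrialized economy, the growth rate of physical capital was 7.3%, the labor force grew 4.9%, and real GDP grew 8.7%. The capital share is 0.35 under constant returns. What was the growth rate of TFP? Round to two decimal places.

TFP growth was 2.96%.

Labor's share = 1 − 0.35 = 0.65.
Physical capital: 0.35 × 7.3 = 2.555 pp.
The labor force: 0.65 × 4.9 = 3.185 pp.
TFP growth = 8.7 − 5.74 = 2.96%.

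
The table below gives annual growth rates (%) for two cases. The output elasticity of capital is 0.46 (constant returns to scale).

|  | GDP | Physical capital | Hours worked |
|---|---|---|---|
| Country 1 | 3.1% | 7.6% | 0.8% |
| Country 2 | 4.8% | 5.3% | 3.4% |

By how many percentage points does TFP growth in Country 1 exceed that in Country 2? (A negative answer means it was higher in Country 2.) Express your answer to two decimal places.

-1.35 percentage points

Labor's share = 1 − 0.46 = 0.54.
Country 1: TFP = 3.1 − 3.496 − 0.432 = -0.828%.
Country 2: TFP = 4.8 − 2.438 − 1.836 = 0.526%.
Difference = -0.828 − (0.526) = -1.354 pp.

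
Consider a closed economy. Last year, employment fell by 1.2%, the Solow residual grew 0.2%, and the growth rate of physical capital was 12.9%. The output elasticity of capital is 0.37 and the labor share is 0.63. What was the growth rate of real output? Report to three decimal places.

Real output grew 4.217%.

Labor's share = 1 − 0.37 = 0.63.
Physical capital: 0.37 × 12.9 = 4.773 pp.
Employment: 0.63 × (-1.2) = -0.756 pp.
Output growth = 0.2 + 4.017 = 4.217%.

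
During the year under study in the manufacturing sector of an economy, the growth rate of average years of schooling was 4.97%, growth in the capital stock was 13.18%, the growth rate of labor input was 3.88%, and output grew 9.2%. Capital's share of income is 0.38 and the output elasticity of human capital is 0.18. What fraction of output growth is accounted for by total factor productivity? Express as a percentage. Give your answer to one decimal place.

Total factor productivity accounted for 17.3% of growth.

Labor's share = 1 − 0.38 − 0.18 = 0.44.
The capital stock: 0.38 × 13.18 = 5.0084 pp.
Average years of schooling: 0.18 × 4.97 = 0.8946 pp.
Labor input: 0.44 × 3.88 = 1.7072 pp.
TFP growth = 9.2 − 7.6102 = 1.5898%.
TFP share of growth = 1.5898 / 9.2 × 100 = 17.28%.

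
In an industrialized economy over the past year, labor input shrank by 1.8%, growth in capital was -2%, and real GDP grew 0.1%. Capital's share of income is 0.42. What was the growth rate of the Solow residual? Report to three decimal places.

1.984%

Labor's share = 1 − 0.42 = 0.58.
Capital: 0.42 × (-2) = -0.84 pp.
Labor input: 0.58 × (-1.8) = -1.044 pp.
TFP growth = 0.1 + 1.884 = 1.984%.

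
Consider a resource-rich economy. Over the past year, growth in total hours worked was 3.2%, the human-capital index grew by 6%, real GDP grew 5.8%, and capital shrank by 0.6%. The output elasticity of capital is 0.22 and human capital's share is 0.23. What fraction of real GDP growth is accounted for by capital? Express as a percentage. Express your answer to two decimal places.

Capital contributed 0.22 × (-0.6) = -0.132 pp.
Share of growth = -0.132 / 5.8 × 100 = -2.2759%.

Capital accounted for -2.28% of growth.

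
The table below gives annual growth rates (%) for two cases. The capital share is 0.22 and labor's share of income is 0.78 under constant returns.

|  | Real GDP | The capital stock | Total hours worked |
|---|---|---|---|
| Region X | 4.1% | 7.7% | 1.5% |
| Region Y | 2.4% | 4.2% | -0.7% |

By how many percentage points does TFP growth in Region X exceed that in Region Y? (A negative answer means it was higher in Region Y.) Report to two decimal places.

-0.79 percentage points

Labor's share = 1 − 0.22 = 0.78.
Region X: TFP = 4.1 − 1.694 − 1.17 = 1.236%.
Region Y: TFP = 2.4 − 0.924 + 0.546 = 2.022%.
Difference = 1.236 − (2.022) = -0.786 pp.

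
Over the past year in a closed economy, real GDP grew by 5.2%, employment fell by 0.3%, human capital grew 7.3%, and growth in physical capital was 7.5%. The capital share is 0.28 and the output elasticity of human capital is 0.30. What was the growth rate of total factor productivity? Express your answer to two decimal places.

Labor's share = 1 − 0.28 − 0.3 = 0.42.
Physical capital: 0.28 × 7.5 = 2.1 pp.
Human capital: 0.3 × 7.3 = 2.19 pp.
Employment: 0.42 × (-0.3) = -0.126 pp.
TFP growth = 5.2 − 4.164 = 1.036%.

1.04%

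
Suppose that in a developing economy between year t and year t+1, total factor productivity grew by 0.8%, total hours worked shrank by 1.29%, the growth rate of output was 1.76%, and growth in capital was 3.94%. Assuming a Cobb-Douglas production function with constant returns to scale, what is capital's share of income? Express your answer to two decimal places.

0.43

gY = gA + α·gK + (1−α)·gL, so gY − gA − gL = α(gK − gL).
1.76 − 0.8 + 1.29 = α × (3.94 − (-1.29)).
2.25 = 5.23 α, so α = 0.4302.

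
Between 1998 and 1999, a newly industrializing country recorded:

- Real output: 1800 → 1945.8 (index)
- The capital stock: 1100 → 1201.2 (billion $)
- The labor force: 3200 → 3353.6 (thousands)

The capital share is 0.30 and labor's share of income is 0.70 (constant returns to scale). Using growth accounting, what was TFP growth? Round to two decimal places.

1.98%

Real output growth = (1945.8 − 1800) / 1800 = 8.1%.
The capital stock growth = (1201.2 − 1100) / 1100 = 9.2%.
The labor force growth = (3353.6 − 3200) / 3200 = 4.8%.
Labor's share = 1 − 0.3 = 0.7.
The capital stock: 0.3 × 9.2 = 2.76 pp.
The labor force: 0.7 × 4.8 = 3.36 pp.
TFP growth = 8.1 − 6.12 = 1.98%.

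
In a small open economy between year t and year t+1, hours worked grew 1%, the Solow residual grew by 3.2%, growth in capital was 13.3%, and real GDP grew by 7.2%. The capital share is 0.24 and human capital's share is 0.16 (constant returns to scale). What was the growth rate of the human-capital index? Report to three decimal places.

1.300%

Labor's share = 1 − 0.24 − 0.16 = 0.6.
gY = gA + 0.24×13.3 + 0.6×1 + 0.16×g.
0.16×g = 7.2 − 3.2 − 3.792 = 0.208.
g = 0.208 / 0.16 = 1.3%.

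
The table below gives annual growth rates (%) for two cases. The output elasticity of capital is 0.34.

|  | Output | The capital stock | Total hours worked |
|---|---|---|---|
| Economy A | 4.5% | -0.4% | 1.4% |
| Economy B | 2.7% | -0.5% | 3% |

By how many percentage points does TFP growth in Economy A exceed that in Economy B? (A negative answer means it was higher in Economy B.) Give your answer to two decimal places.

Labor's share = 1 − 0.34 = 0.66.
Economy A: TFP = 4.5 + 0.136 − 0.924 = 3.712%.
Economy B: TFP = 2.7 + 0.17 − 1.98 = 0.89%.
Difference = 3.712 − (0.89) = 2.822 pp.

2.82 percentage points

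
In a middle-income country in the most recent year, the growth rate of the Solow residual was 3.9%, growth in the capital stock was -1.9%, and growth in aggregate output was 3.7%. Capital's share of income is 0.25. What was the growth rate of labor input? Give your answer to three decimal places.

Labor's share = 1 − 0.25 = 0.75.
gY = gA + 0.25×(-1.9) + 0.75×g.
0.75×g = 3.7 − 3.9 + 0.475 = 0.275.
g = 0.275 / 0.75 = 0.36667%.

0.367%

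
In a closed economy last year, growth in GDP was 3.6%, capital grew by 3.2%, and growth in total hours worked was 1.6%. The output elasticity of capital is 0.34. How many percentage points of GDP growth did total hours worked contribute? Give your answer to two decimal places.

1.06 percentage points

Labor's share = 1 − 0.34 = 0.66.
Contribution = share × growth = 0.66 × 1.6 = 1.056 pp.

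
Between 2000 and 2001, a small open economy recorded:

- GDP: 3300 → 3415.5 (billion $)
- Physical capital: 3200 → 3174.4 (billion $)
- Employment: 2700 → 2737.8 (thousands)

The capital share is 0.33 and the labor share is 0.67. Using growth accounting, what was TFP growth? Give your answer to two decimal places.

GDP growth = (3415.5 − 3300) / 3300 = 3.5%.
Physical capital growth = (3174.4 − 3200) / 3200 = -0.8%.
Employment growth = (2737.8 − 2700) / 2700 = 1.4%.
Labor's share = 1 − 0.33 = 0.67.
Physical capital: 0.33 × (-0.8) = -0.264 pp.
Employment: 0.67 × 1.4 = 0.938 pp.
TFP growth = 3.5 − 0.674 = 2.826%.

2.83%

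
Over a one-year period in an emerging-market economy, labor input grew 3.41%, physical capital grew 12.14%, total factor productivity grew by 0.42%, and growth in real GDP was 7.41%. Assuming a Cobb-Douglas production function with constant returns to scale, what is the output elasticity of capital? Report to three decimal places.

0.410

gY = gA + α·gK + (1−α)·gL, so gY − gA − gL = α(gK − gL).
7.41 − 0.42 − 3.41 = α × (12.14 − 3.41).
3.58 = 8.73 α, so α = 0.41008.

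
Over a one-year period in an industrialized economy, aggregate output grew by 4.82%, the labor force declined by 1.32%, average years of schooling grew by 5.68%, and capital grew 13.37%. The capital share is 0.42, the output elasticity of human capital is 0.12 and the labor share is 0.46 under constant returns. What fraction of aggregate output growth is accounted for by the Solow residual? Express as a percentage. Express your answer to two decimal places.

The Solow residual accounted for -18.05% of growth.

Labor's share = 1 − 0.42 − 0.12 = 0.46.
Capital: 0.42 × 13.37 = 5.6154 pp.
Average years of schooling: 0.12 × 5.68 = 0.6816 pp.
The labor force: 0.46 × (-1.32) = -0.6072 pp.
TFP growth = 4.82 − 5.6898 = -0.8698%.
TFP share of growth = -0.8698 / 4.82 × 100 = -18.0456%.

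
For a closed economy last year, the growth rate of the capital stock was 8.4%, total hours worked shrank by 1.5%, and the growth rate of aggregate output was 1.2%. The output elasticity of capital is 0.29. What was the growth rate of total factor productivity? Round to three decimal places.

-0.171%

Labor's share = 1 − 0.29 = 0.71.
The capital stock: 0.29 × 8.4 = 2.436 pp.
Total hours worked: 0.71 × (-1.5) = -1.065 pp.
TFP growth = 1.2 − 1.371 = -0.171%.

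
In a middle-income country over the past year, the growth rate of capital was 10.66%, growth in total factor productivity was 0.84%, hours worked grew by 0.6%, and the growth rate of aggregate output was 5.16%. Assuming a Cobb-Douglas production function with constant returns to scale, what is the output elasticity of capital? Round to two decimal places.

gY = gA + α·gK + (1−α)·gL, so gY − gA − gL = α(gK − gL).
5.16 − 0.84 − 0.6 = α × (10.66 − 0.6).
3.72 = 10.06 α, so α = 0.3698.

α = 0.37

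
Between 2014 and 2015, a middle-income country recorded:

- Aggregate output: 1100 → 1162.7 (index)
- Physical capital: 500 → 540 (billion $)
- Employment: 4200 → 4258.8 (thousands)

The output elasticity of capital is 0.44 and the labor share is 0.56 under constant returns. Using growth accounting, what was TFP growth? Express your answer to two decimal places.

TFP growth was 1.40%.

Aggregate output growth = (1162.7 − 1100) / 1100 = 5.7%.
Physical capital growth = (540 − 500) / 500 = 8%.
Employment growth = (4258.8 − 4200) / 4200 = 1.4%.
Labor's share = 1 − 0.44 = 0.56.
Physical capital: 0.44 × 8 = 3.52 pp.
Employment: 0.56 × 1.4 = 0.784 pp.
TFP growth = 5.7 − 4.304 = 1.396%.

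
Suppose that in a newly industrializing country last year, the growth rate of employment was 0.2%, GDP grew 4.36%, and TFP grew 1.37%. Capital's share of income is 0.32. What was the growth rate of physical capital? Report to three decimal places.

Labor's share = 1 − 0.32 = 0.68.
gY = gA + 0.68×0.2 + 0.32×g.
0.32×g = 4.36 − 1.37 − 0.136 = 2.854.
g = 2.854 / 0.32 = 8.91875%.

8.919%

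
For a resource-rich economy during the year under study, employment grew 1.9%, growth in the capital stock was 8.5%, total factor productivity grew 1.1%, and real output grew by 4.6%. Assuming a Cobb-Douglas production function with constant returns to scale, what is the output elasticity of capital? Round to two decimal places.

gY = gA + α·gK + (1−α)·gL, so gY − gA − gL = α(gK − gL).
4.6 − 1.1 − 1.9 = α × (8.5 − 1.9).
1.6 = 6.6 α, so α = 0.2424.

α = 0.24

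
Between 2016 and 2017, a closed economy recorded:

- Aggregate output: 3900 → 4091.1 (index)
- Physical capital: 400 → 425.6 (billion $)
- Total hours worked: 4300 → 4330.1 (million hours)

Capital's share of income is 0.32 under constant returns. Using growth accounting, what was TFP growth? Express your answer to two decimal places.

2.38%

Aggregate output growth = (4091.1 − 3900) / 3900 = 4.9%.
Physical capital growth = (425.6 − 400) / 400 = 6.4%.
Total hours worked growth = (4330.1 − 4300) / 4300 = 0.7%.
Labor's share = 1 − 0.32 = 0.68.
Physical capital: 0.32 × 6.4 = 2.048 pp.
Total hours worked: 0.68 × 0.7 = 0.476 pp.
TFP growth = 4.9 − 2.524 = 2.376%.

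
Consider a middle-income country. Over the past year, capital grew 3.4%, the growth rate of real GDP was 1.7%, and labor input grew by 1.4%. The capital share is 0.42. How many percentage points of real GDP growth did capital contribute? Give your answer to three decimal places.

1.428 percentage points

Contribution = share × growth = 0.42 × 3.4 = 1.428 pp.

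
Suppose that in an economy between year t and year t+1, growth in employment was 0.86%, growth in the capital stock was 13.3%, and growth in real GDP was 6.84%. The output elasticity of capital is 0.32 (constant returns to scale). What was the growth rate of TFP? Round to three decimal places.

Labor's share = 1 − 0.32 = 0.68.
The capital stock: 0.32 × 13.3 = 4.256 pp.
Employment: 0.68 × 0.86 = 0.5848 pp.
TFP growth = 6.84 − 4.8408 = 1.9992%.

1.999%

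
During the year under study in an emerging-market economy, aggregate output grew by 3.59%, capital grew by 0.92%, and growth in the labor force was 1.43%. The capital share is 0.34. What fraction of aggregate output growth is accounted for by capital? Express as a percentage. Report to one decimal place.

Capital contributed 0.34 × 0.92 = 0.3128 pp.
Share of growth = 0.3128 / 3.59 × 100 = 8.713%.

8.7%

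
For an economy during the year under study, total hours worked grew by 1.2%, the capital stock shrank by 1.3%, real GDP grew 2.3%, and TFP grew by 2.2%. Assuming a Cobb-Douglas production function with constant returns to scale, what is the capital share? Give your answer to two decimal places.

The capital share is 0.44.

gY = gA + α·gK + (1−α)·gL, so gY − gA − gL = α(gK − gL).
2.3 − 2.2 − 1.2 = α × (-1.3 − 1.2).
-1.1 = -2.5 α, so α = 0.44.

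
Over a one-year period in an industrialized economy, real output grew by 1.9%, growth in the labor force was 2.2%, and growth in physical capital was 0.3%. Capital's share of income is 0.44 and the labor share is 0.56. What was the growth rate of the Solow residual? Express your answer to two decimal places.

Labor's share = 1 − 0.44 = 0.56.
Physical capital: 0.44 × 0.3 = 0.132 pp.
The labor force: 0.56 × 2.2 = 1.232 pp.
TFP growth = 1.9 − 1.364 = 0.536%.

The Solow residual grew 0.54%.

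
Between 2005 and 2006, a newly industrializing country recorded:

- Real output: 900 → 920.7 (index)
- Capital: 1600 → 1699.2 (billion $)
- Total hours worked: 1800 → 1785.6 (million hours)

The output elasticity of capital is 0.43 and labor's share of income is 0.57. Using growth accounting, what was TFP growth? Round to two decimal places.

TFP growth was 0.09%.

Real output growth = (920.7 − 900) / 900 = 2.3%.
Capital growth = (1699.2 − 1600) / 1600 = 6.2%.
Total hours worked growth = (1785.6 − 1800) / 1800 = -0.8%.
Labor's share = 1 − 0.43 = 0.57.
Capital: 0.43 × 6.2 = 2.666 pp.
Total hours worked: 0.57 × (-0.8) = -0.456 pp.
TFP growth = 2.3 − 2.21 = 0.09%.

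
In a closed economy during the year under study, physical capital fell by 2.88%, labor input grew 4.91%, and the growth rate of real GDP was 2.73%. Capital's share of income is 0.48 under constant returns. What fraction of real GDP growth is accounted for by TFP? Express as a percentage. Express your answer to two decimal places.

TFP accounted for 57.11% of growth.

Labor's share = 1 − 0.48 = 0.52.
Physical capital: 0.48 × (-2.88) = -1.3824 pp.
Labor input: 0.52 × 4.91 = 2.5532 pp.
TFP growth = 2.73 − 1.1708 = 1.5592%.
TFP share of growth = 1.5592 / 2.73 × 100 = 57.1136%.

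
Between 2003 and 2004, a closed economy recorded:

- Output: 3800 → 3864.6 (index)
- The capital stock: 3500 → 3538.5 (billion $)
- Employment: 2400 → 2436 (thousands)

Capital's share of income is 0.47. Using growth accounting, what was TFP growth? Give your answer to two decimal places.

Output growth = (3864.6 − 3800) / 3800 = 1.7%.
The capital stock growth = (3538.5 − 3500) / 3500 = 1.1%.
Employment growth = (2436 − 2400) / 2400 = 1.5%.
Labor's share = 1 − 0.47 = 0.53.
The capital stock: 0.47 × 1.1 = 0.517 pp.
Employment: 0.53 × 1.5 = 0.795 pp.
TFP growth = 1.7 − 1.312 = 0.388%.

0.39%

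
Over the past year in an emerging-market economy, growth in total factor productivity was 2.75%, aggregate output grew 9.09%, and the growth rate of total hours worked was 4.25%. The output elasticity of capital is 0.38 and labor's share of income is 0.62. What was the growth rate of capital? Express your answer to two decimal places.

Capital growth was 9.75%.

Labor's share = 1 − 0.38 = 0.62.
gY = gA + 0.62×4.25 + 0.38×g.
0.38×g = 9.09 − 2.75 − 2.635 = 3.705.
g = 3.705 / 0.38 = 9.75%.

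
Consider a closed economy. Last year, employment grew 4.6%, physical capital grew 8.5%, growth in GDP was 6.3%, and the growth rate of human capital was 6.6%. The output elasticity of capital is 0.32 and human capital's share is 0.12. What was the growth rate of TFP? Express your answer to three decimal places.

Labor's share = 1 − 0.32 − 0.12 = 0.56.
Physical capital: 0.32 × 8.5 = 2.72 pp.
Human capital: 0.12 × 6.6 = 0.792 pp.
Employment: 0.56 × 4.6 = 2.576 pp.
TFP growth = 6.3 − 6.088 = 0.212%.

0.212%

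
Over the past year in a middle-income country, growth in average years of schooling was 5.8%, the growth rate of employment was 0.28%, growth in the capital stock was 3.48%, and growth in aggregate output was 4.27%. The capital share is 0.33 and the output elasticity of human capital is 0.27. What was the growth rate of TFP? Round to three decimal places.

1.444%

Labor's share = 1 − 0.33 − 0.27 = 0.4.
The capital stock: 0.33 × 3.48 = 1.1484 pp.
Average years of schooling: 0.27 × 5.8 = 1.566 pp.
Employment: 0.4 × 0.28 = 0.112 pp.
TFP growth = 4.27 − 2.8264 = 1.4436%.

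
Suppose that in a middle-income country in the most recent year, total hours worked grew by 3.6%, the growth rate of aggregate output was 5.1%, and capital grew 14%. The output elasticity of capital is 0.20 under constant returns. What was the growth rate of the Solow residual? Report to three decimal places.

-0.580%

Labor's share = 1 − 0.2 = 0.8.
Capital: 0.2 × 14 = 2.8 pp.
Total hours worked: 0.8 × 3.6 = 2.88 pp.
TFP growth = 5.1 − 5.68 = -0.58%.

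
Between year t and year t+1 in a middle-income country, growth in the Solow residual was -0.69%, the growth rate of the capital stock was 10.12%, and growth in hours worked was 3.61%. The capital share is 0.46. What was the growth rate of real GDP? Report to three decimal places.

Labor's share = 1 − 0.46 = 0.54.
The capital stock: 0.46 × 10.12 = 4.6552 pp.
Hours worked: 0.54 × 3.61 = 1.9494 pp.
Output growth = -0.69 + 6.6046 = 5.9146%.

Real GDP growth was 5.915%.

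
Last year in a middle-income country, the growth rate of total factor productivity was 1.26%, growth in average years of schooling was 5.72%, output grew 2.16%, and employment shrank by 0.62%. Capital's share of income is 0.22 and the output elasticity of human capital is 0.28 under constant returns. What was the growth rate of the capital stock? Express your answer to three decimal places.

-1.780%

Labor's share = 1 − 0.22 − 0.28 = 0.5.
gY = gA + 0.28×5.72 + 0.5×(-0.62) + 0.22×g.
0.22×g = 2.16 − 1.26 − 1.2916 = -0.3916.
g = -0.3916 / 0.22 = -1.78%.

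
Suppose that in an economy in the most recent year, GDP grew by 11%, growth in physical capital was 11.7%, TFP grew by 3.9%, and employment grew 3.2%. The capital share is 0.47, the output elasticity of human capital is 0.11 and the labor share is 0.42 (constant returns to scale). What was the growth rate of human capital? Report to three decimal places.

2.336%

Labor's share = 1 − 0.47 − 0.11 = 0.42.
gY = gA + 0.47×11.7 + 0.42×3.2 + 0.11×g.
0.11×g = 11 − 3.9 − 6.843 = 0.257.
g = 0.257 / 0.11 = 2.33636%.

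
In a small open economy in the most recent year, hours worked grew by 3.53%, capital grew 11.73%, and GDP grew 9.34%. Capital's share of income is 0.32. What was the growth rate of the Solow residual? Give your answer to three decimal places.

3.186%

Labor's share = 1 − 0.32 = 0.68.
Capital: 0.32 × 11.73 = 3.7536 pp.
Hours worked: 0.68 × 3.53 = 2.4004 pp.
TFP growth = 9.34 − 6.154 = 3.186%.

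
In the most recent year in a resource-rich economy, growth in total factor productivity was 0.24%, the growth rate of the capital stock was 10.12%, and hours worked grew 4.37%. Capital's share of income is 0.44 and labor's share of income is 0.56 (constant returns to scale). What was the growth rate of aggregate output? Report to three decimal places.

Labor's share = 1 − 0.44 = 0.56.
The capital stock: 0.44 × 10.12 = 4.4528 pp.
Hours worked: 0.56 × 4.37 = 2.4472 pp.
Output growth = 0.24 + 6.9 = 7.14%.

7.140%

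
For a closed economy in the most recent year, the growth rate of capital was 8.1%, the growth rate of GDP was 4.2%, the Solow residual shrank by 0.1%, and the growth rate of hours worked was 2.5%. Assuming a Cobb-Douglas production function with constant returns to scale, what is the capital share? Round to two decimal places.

α = 0.32

gY = gA + α·gK + (1−α)·gL, so gY − gA − gL = α(gK − gL).
4.2 + 0.1 − 2.5 = α × (8.1 − 2.5).
1.8 = 5.6 α, so α = 0.3214.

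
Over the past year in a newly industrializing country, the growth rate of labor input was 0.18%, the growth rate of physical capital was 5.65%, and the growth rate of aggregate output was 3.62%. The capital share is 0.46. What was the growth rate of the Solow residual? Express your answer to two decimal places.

0.92%

Labor's share = 1 − 0.46 = 0.54.
Physical capital: 0.46 × 5.65 = 2.599 pp.
Labor input: 0.54 × 0.18 = 0.0972 pp.
TFP growth = 3.62 − 2.6962 = 0.9238%.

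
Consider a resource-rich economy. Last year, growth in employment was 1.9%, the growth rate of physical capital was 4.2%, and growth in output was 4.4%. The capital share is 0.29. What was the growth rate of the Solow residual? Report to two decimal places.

Labor's share = 1 − 0.29 = 0.71.
Physical capital: 0.29 × 4.2 = 1.218 pp.
Employment: 0.71 × 1.9 = 1.349 pp.
TFP growth = 4.4 − 2.567 = 1.833%.

1.83%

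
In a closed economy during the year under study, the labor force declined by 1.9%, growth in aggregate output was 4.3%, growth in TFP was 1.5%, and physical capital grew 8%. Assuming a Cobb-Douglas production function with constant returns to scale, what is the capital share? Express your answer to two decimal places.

gY = gA + α·gK + (1−α)·gL, so gY − gA − gL = α(gK − gL).
4.3 − 1.5 + 1.9 = α × (8 − (-1.9)).
4.7 = 9.9 α, so α = 0.4747.

The capital share is 0.47.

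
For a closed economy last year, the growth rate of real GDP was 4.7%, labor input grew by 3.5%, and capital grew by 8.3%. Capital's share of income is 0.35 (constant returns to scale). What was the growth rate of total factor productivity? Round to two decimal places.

-0.48%

Labor's share = 1 − 0.35 = 0.65.
Capital: 0.35 × 8.3 = 2.905 pp.
Labor input: 0.65 × 3.5 = 2.275 pp.
TFP growth = 4.7 − 5.18 = -0.48%.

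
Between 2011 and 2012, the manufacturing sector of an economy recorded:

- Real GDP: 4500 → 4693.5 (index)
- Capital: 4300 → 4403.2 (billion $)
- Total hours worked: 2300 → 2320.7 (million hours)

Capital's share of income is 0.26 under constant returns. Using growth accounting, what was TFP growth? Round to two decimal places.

3.01%

Real GDP growth = (4693.5 − 4500) / 4500 = 4.3%.
Capital growth = (4403.2 − 4300) / 4300 = 2.4%.
Total hours worked growth = (2320.7 − 2300) / 2300 = 0.9%.
Labor's share = 1 − 0.26 = 0.74.
Capital: 0.26 × 2.4 = 0.624 pp.
Total hours worked: 0.74 × 0.9 = 0.666 pp.
TFP growth = 4.3 − 1.29 = 3.01%.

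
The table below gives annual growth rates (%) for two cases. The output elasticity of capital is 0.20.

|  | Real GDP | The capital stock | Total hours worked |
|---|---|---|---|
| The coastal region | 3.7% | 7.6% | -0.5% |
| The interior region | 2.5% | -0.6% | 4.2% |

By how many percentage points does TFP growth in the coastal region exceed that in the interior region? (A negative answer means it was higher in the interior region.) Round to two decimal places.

3.32 percentage points

Labor's share = 1 − 0.2 = 0.8.
The coastal region: TFP = 3.7 − 1.52 + 0.4 = 2.58%.
The interior region: TFP = 2.5 + 0.12 − 3.36 = -0.74%.
Difference = 2.58 − (-0.74) = 3.32 pp.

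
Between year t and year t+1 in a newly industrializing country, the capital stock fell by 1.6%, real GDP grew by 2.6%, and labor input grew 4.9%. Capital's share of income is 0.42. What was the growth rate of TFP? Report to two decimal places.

0.43%

Labor's share = 1 − 0.42 = 0.58.
The capital stock: 0.42 × (-1.6) = -0.672 pp.
Labor input: 0.58 × 4.9 = 2.842 pp.
TFP growth = 2.6 − 2.17 = 0.43%.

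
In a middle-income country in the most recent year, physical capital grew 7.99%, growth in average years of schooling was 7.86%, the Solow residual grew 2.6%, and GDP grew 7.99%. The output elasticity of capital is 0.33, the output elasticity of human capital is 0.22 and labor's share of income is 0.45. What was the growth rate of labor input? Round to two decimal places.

Labor input growth was 2.28%.

Labor's share = 1 − 0.33 − 0.22 = 0.45.
gY = gA + 0.33×7.99 + 0.22×7.86 + 0.45×g.
0.45×g = 7.99 − 2.6 − 4.3659 = 1.0241.
g = 1.0241 / 0.45 = 2.2758%.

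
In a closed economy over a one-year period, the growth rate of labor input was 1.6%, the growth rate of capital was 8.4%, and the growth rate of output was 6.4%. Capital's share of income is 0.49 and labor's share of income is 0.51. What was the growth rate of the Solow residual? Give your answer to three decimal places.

The Solow residual grew 1.468%.

Labor's share = 1 − 0.49 = 0.51.
Capital: 0.49 × 8.4 = 4.116 pp.
Labor input: 0.51 × 1.6 = 0.816 pp.
TFP growth = 6.4 − 4.932 = 1.468%.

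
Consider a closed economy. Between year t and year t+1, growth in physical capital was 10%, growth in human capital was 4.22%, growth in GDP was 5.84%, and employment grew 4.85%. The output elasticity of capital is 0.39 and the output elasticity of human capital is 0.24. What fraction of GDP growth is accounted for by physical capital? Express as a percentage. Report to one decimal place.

66.8%

Physical capital contributed 0.39 × 10 = 3.9 pp.
Share of growth = 3.9 / 5.84 × 100 = 66.781%.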